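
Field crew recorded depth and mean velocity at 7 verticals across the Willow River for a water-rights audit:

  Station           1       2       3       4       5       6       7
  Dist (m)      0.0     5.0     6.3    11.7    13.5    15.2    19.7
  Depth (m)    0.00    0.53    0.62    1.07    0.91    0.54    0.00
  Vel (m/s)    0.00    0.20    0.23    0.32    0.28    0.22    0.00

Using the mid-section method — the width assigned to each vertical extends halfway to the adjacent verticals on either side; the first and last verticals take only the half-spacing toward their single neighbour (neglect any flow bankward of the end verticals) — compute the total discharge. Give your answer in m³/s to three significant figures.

w_2 = (6.3 − 0.0)/2 = 3.15 m; q_2 = 0.20 × 0.53 × 3.15 = 0.3339 m³/s
w_3 = (11.7 − 5.0)/2 = 3.35 m; q_3 = 0.23 × 0.62 × 3.35 = 0.4777 m³/s
w_4 = (13.5 − 6.3)/2 = 3.6 m; q_4 = 0.32 × 1.07 × 3.6 = 1.233 m³/s
w_5 = (15.2 − 11.7)/2 = 1.75 m; q_5 = 0.28 × 0.91 × 1.75 = 0.4459 m³/s
w_6 = (19.7 − 13.5)/2 = 3.1 m; q_6 = 0.22 × 0.54 × 3.1 = 0.3683 m³/s
Stations 1, 7 contribute zero (depth or velocity is 0).
Q = Σ qᵢ = 2.858 m³/s

2.86 m³/s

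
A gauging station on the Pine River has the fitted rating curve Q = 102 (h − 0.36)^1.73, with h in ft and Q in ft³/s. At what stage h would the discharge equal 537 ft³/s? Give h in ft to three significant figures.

h − h₀ = (Q/C)^(1/b) = (537/102)^(1/1.73) = 2.612 ft
h = 0.36 + 2.612 = 2.972 ft

2.97 ft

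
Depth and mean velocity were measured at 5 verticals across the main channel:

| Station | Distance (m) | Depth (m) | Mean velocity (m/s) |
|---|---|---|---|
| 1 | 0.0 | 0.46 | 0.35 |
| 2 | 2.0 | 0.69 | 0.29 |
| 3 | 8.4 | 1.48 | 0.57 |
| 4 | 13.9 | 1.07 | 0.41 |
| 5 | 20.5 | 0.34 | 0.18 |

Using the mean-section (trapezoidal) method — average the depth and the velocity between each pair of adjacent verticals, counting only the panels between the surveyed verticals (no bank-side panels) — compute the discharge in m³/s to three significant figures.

Panel 1-2: Δb = 2 m, d̄ = (0.46+0.69)/2 = 0.575, v̄ = (0.35+0.29)/2 = 0.32 → q = 2×0.575×0.32 = 0.3680 m³/s
Panel 2-3: Δb = 6.4 m, d̄ = (0.69+1.48)/2 = 1.085, v̄ = (0.29+0.57)/2 = 0.43 → q = 6.4×1.085×0.43 = 2.986 m³/s
Panel 3-4: Δb = 5.5 m, d̄ = (1.48+1.07)/2 = 1.275, v̄ = (0.57+0.41)/2 = 0.49 → q = 5.5×1.275×0.49 = 3.436 m³/s
Panel 4-5: Δb = 6.6 m, d̄ = (1.07+0.34)/2 = 0.705, v̄ = (0.41+0.18)/2 = 0.295 → q = 6.6×0.705×0.295 = 1.373 m³/s
Q = Σ q = 8.163 m³/s

8.16 m³/s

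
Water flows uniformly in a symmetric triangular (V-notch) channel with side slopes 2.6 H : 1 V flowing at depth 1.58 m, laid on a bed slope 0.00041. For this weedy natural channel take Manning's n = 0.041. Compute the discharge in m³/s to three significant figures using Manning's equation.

2.62 m³/s

A = z·y² = 2.6×1.58² = 6.491 m²
P = 2y√(1+z²) = 2×1.58×√(1+2.6²) = 8.803 m
R = A/P = 6.491/8.803 = 0.7373 m
Q = (1/n)·A·R^(2/3)·S^(1/2) = (1/0.041) × 6.491 × 0.7373^(2/3) × 0.00041^(1/2) = 2.616 m³/s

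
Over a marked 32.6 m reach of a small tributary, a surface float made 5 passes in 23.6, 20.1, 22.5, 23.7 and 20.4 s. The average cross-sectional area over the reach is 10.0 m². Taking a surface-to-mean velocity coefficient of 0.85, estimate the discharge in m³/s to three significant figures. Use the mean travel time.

12.6 m³/s

t̄ = (23.6 + 20.1 + 22.5 + 23.7 + 20.4) / 5 = 22.06 s
v_surface = L / t̄ = 32.6 / 22.06 = 1.478 m/s
v_mean = 0.85 × 1.478 = 1.256 m/s
Q = A × v_mean = 10.0 × 1.256 = 12.56 m³/s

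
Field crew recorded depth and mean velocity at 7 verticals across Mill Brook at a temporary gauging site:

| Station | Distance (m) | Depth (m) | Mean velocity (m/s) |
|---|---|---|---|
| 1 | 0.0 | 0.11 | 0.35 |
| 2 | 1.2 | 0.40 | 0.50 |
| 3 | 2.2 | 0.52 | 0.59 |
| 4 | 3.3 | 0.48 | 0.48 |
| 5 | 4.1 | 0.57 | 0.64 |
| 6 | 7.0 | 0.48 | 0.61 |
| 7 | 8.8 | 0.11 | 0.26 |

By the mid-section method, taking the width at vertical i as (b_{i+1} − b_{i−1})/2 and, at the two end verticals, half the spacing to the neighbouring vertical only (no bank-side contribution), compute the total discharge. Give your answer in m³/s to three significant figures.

w_1 = (1.2 − 0.0)/2 = 0.6 m; q_1 = 0.35 × 0.11 × 0.6 = 0.02310 m³/s
w_2 = (2.2 − 0.0)/2 = 1.1 m; q_2 = 0.50 × 0.40 × 1.1 = 0.2200 m³/s
w_3 = (3.3 − 1.2)/2 = 1.05 m; q_3 = 0.59 × 0.52 × 1.05 = 0.3221 m³/s
w_4 = (4.1 − 2.2)/2 = 0.95 m; q_4 = 0.48 × 0.48 × 0.95 = 0.2189 m³/s
w_5 = (7.0 − 3.3)/2 = 1.85 m; q_5 = 0.64 × 0.57 × 1.85 = 0.6749 m³/s
w_6 = (8.8 − 4.1)/2 = 2.35 m; q_6 = 0.61 × 0.48 × 2.35 = 0.6881 m³/s
w_7 = (8.8 − 7.0)/2 = 0.9 m; q_7 = 0.26 × 0.11 × 0.9 = 0.02574 m³/s
Q = Σ qᵢ = 2.173 m³/s

2.17 m³/s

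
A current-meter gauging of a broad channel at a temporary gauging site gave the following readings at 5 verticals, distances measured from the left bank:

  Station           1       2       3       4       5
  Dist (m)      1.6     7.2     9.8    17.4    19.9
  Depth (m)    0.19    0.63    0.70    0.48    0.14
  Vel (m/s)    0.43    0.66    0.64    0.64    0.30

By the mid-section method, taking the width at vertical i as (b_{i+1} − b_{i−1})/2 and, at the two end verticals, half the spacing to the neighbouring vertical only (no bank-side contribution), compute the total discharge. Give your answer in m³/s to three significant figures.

5.82 m³/s

w_1 = (7.2 − 1.6)/2 = 2.8 m; q_1 = 0.43 × 0.19 × 2.8 = 0.2288 m³/s
w_2 = (9.8 − 1.6)/2 = 4.1 m; q_2 = 0.66 × 0.63 × 4.1 = 1.705 m³/s
w_3 = (17.4 − 7.2)/2 = 5.1 m; q_3 = 0.64 × 0.70 × 5.1 = 2.285 m³/s
w_4 = (19.9 − 9.8)/2 = 5.05 m; q_4 = 0.64 × 0.48 × 5.05 = 1.551 m³/s
w_5 = (19.9 − 17.4)/2 = 1.25 m; q_5 = 0.30 × 0.14 × 1.25 = 0.05250 m³/s
Q = Σ qᵢ = 5.822 m³/s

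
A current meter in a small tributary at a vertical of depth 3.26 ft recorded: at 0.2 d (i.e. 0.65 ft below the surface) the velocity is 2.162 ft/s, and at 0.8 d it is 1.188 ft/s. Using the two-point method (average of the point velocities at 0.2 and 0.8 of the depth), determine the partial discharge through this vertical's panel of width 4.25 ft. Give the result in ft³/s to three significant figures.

23.2 ft³/s

v̄ = (2.162 + 1.188) / 2 = 1.675 ft/s
q = v̄ × d × w = 1.675 × 3.26 × 4.25 = 23.21 ft³/s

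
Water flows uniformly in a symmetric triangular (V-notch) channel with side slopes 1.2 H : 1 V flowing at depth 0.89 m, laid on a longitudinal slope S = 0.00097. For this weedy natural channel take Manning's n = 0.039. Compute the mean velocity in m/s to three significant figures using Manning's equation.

A = z·y² = 1.2×0.89² = 0.9505 m²
P = 2y√(1+z²) = 2×0.89×√(1+1.2²) = 2.780 m
R = A/P = 0.9505/2.780 = 0.3419 m
Q = (1/n)·A·R^(2/3)·S^(1/2) = (1/0.039) × 0.9505 × 0.3419^(2/3) × 0.00097^(1/2) = 0.3711 m³/s
V = Q/A = 0.3711/0.9505 = 0.3904 m/s

0.390 m/s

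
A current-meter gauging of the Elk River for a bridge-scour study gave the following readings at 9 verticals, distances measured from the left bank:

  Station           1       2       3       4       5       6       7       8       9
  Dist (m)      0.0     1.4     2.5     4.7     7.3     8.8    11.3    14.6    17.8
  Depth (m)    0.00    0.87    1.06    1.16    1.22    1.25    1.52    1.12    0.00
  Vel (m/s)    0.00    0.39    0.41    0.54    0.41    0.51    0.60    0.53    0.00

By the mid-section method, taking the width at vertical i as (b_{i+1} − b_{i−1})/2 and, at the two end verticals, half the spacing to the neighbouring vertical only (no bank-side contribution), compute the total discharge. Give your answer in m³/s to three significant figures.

9.52 m³/s

w_2 = (2.5 − 0.0)/2 = 1.25 m; q_2 = 0.39 × 0.87 × 1.25 = 0.4241 m³/s
w_3 = (4.7 − 1.4)/2 = 1.65 m; q_3 = 0.41 × 1.06 × 1.65 = 0.7171 m³/s
w_4 = (7.3 − 2.5)/2 = 2.4 m; q_4 = 0.54 × 1.16 × 2.4 = 1.503 m³/s
w_5 = (8.8 − 4.7)/2 = 2.05 m; q_5 = 0.41 × 1.22 × 2.05 = 1.025 m³/s
w_6 = (11.3 − 7.3)/2 = 2 m; q_6 = 0.51 × 1.25 × 2 = 1.275 m³/s
w_7 = (14.6 − 8.8)/2 = 2.9 m; q_7 = 0.60 × 1.52 × 2.9 = 2.645 m³/s
w_8 = (17.8 − 11.3)/2 = 3.25 m; q_8 = 0.53 × 1.12 × 3.25 = 1.929 m³/s
Stations 1, 9 contribute zero (depth or velocity is 0).
Q = Σ qᵢ = 9.519 m³/s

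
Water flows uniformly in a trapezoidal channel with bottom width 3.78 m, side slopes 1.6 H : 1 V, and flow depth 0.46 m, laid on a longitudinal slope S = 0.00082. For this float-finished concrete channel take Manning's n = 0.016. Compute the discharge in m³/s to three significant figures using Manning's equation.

1.94 m³/s

A = (b + z·y)·y = (3.78 + 1.6×0.46)×0.46 = 2.077 m²
P = b + 2y√(1+z²) = 3.78 + 2×0.46×√(1+1.6²) = 5.516 m
R = A/P = 2.077/5.516 = 0.3766 m
Q = (1/n)·A·R^(2/3)·S^(1/2) = (1/0.016) × 2.077 × 0.3766^(2/3) × 0.00082^(1/2) = 1.939 m³/s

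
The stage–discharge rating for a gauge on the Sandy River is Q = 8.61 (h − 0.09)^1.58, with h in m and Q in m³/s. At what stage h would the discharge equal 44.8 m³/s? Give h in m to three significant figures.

h − h₀ = (Q/C)^(1/b) = (44.8/8.61)^(1/1.58) = 2.840 m
h = 0.09 + 2.840 = 2.930 m

2.93 m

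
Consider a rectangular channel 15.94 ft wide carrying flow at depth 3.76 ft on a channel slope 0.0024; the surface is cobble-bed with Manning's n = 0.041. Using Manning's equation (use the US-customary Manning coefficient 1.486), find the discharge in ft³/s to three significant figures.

199 ft³/s

A = b·y = 15.94 × 3.76 = 59.93 ft²
P = b + 2y = 15.94 + 2×3.76 = 23.46 ft
R = A/P = 59.93/23.46 = 2.555 ft
Q = (1.486/n)·A·R^(2/3)·S^(1/2) = (1.486/0.041) × 59.93 × 2.555^(2/3) × 0.0024^(1/2) = 198.9 ft³/s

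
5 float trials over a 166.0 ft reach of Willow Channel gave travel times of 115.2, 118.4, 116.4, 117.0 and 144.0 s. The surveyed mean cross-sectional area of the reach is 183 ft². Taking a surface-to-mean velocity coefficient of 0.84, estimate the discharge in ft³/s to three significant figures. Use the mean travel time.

t̄ = (115.2 + 118.4 + 116.4 + 117.0 + 144.0) / 5 = 122.2 s
v_surface = L / t̄ = 166.0 / 122.2 = 1.358 ft/s
v_mean = 0.84 × 1.358 = 1.141 ft/s
Q = A × v_mean = 183 × 1.141 = 208.8 ft³/s

209 ft³/s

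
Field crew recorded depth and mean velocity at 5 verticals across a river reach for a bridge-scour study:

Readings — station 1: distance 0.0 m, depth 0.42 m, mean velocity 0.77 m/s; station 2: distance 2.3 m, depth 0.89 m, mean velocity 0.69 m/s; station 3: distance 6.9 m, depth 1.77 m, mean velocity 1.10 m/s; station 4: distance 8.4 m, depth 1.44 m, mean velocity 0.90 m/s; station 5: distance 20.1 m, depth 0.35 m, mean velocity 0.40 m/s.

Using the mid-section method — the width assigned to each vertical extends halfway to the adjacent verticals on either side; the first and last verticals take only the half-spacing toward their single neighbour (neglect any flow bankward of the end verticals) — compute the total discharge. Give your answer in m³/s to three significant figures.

17.8 m³/s

w_1 = (2.3 − 0.0)/2 = 1.15 m; q_1 = 0.77 × 0.42 × 1.15 = 0.3719 m³/s
w_2 = (6.9 − 0.0)/2 = 3.45 m; q_2 = 0.69 × 0.89 × 3.45 = 2.119 m³/s
w_3 = (8.4 − 2.3)/2 = 3.05 m; q_3 = 1.10 × 1.77 × 3.05 = 5.938 m³/s
w_4 = (20.1 − 6.9)/2 = 6.6 m; q_4 = 0.90 × 1.44 × 6.6 = 8.554 m³/s
w_5 = (20.1 − 8.4)/2 = 5.85 m; q_5 = 0.40 × 0.35 × 5.85 = 0.8190 m³/s
Q = Σ qᵢ = 17.80 m³/s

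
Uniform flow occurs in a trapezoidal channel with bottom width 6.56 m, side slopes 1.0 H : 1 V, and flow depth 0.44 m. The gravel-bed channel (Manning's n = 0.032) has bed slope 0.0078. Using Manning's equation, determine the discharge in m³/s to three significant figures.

4.57 m³/s

A = (b + z·y)·y = (6.56 + 1.0×0.44)×0.44 = 3.080 m²
P = b + 2y√(1+z²) = 6.56 + 2×0.44×√(1+1.0²) = 7.805 m
R = A/P = 3.080/7.805 = 0.3946 m
Q = (1/n)·A·R^(2/3)·S^(1/2) = (1/0.032) × 3.080 × 0.3946^(2/3) × 0.0078^(1/2) = 4.574 m³/s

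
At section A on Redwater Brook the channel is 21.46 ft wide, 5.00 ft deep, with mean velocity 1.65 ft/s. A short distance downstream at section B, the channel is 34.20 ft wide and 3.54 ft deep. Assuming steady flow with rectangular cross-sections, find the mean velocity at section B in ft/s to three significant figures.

1.46 ft/s

Q = A₁V₁ = (21.46×5.00) × 1.65 = 177.0 ft³/s
A₂ = 34.20 × 3.54 = 121.1 ft²
V₂ = Q/A₂ = 177.0/121.1 = 1.462 ft/s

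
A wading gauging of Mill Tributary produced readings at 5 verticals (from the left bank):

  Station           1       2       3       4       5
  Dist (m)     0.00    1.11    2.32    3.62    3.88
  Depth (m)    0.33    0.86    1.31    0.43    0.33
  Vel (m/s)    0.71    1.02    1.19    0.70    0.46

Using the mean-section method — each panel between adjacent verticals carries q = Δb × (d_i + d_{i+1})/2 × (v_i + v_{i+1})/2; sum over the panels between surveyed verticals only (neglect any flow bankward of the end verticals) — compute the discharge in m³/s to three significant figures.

Panel 1-2: Δb = 1.11 m, d̄ = (0.33+0.86)/2 = 0.595, v̄ = (0.71+1.02)/2 = 0.865 → q = 1.11×0.595×0.865 = 0.5713 m³/s
Panel 2-3: Δb = 1.21 m, d̄ = (0.86+1.31)/2 = 1.085, v̄ = (1.02+1.19)/2 = 1.105 → q = 1.21×1.085×1.105 = 1.451 m³/s
Panel 3-4: Δb = 1.3 m, d̄ = (1.31+0.43)/2 = 0.87, v̄ = (1.19+0.70)/2 = 0.945 → q = 1.3×0.87×0.945 = 1.069 m³/s
Panel 4-5: Δb = 0.26 m, d̄ = (0.43+0.33)/2 = 0.38, v̄ = (0.70+0.46)/2 = 0.58 → q = 0.26×0.38×0.58 = 0.05730 m³/s
Q = Σ q = 3.148 m³/s

3.15 m³/s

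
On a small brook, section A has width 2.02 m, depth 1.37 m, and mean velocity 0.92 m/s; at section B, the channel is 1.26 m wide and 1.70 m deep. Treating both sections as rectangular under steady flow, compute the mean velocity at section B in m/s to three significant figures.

1.19 m/s

Q = A₁V₁ = (2.02×1.37) × 0.92 = 2.546 m³/s
A₂ = 1.26 × 1.70 = 2.142 m²
V₂ = Q/A₂ = 2.546/2.142 = 1.189 m/s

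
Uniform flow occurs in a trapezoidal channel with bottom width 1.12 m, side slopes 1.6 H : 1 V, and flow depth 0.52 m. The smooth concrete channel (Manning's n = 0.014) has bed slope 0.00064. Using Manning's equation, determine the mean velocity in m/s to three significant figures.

0.862 m/s

A = (b + z·y)·y = (1.12 + 1.6×0.52)×0.52 = 1.015 m²
P = b + 2y√(1+z²) = 1.12 + 2×0.52×√(1+1.6²) = 3.082 m
R = A/P = 1.015/3.082 = 0.3293 m
Q = (1/n)·A·R^(2/3)·S^(1/2) = (1/0.014) × 1.015 × 0.3293^(2/3) × 0.00064^(1/2) = 0.8747 m³/s
V = Q/A = 0.8747/1.015 = 0.8617 m/s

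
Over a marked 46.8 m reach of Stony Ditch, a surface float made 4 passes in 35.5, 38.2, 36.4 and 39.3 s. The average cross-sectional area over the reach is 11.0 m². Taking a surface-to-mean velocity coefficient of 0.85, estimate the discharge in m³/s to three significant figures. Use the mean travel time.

11.7 m³/s

t̄ = (35.5 + 38.2 + 36.4 + 39.3) / 4 = 37.35 s
v_surface = L / t̄ = 46.8 / 37.35 = 1.253 m/s
v_mean = 0.85 × 1.253 = 1.065 m/s
Q = A × v_mean = 11.0 × 1.065 = 11.72 m³/s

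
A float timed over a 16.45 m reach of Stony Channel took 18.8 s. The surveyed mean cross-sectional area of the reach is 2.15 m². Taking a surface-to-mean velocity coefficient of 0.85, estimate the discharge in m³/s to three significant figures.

v_surface = L / t̄ = 16.45 / 18.8 = 0.8750 m/s
v_mean = 0.85 × 0.8750 = 0.7438 m/s
Q = A × v_mean = 2.15 × 0.7438 = 1.599 m³/s

1.60 m³/s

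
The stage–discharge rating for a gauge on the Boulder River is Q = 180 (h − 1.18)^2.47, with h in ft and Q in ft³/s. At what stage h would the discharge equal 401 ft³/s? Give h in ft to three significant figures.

h − h₀ = (Q/C)^(1/b) = (401/180)^(1/2.47) = 1.383 ft
h = 1.18 + 1.383 = 2.563 ft

2.56 ft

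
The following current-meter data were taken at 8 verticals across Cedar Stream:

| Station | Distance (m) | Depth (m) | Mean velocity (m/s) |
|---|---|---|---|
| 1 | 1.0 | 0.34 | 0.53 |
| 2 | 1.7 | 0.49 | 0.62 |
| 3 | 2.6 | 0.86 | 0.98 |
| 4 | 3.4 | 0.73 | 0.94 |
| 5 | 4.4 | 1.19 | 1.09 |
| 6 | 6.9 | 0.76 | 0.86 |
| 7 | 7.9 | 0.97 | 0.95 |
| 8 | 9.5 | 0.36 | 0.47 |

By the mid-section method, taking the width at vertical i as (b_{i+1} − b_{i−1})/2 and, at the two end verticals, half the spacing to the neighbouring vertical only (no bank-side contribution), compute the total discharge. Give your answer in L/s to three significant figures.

6390 L/s

w_1 = (1.7 − 1.0)/2 = 0.35 m; q_1 = 0.53 × 0.34 × 0.35 = 0.06307 m³/s
w_2 = (2.6 − 1.0)/2 = 0.8 m; q_2 = 0.62 × 0.49 × 0.8 = 0.2430 m³/s
w_3 = (3.4 − 1.7)/2 = 0.85 m; q_3 = 0.98 × 0.86 × 0.85 = 0.7164 m³/s
w_4 = (4.4 − 2.6)/2 = 0.9 m; q_4 = 0.94 × 0.73 × 0.9 = 0.6176 m³/s
w_5 = (6.9 − 3.4)/2 = 1.75 m; q_5 = 1.09 × 1.19 × 1.75 = 2.270 m³/s
w_6 = (7.9 − 4.4)/2 = 1.75 m; q_6 = 0.86 × 0.76 × 1.75 = 1.144 m³/s
w_7 = (9.5 − 6.9)/2 = 1.3 m; q_7 = 0.95 × 0.97 × 1.3 = 1.198 m³/s
w_8 = (9.5 − 7.9)/2 = 0.8 m; q_8 = 0.47 × 0.36 × 0.8 = 0.1354 m³/s
Q = Σ qᵢ = 6.387 m³/s
= 6.387 × 1000 = 6387 L/s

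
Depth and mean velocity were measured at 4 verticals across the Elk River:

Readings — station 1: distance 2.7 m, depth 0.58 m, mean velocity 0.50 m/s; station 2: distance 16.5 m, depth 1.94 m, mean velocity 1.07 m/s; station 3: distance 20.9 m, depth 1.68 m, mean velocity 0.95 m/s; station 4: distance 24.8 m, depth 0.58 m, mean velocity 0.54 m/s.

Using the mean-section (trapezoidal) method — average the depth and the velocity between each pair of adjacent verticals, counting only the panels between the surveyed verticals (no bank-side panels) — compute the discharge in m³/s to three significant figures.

Panel 1-2: Δb = 13.8 m, d̄ = (0.58+1.94)/2 = 1.26, v̄ = (0.50+1.07)/2 = 0.785 → q = 13.8×1.26×0.785 = 13.65 m³/s
Panel 2-3: Δb = 4.4 m, d̄ = (1.94+1.68)/2 = 1.81, v̄ = (1.07+0.95)/2 = 1.01 → q = 4.4×1.81×1.01 = 8.044 m³/s
Panel 3-4: Δb = 3.9 m, d̄ = (1.68+0.58)/2 = 1.13, v̄ = (0.95+0.54)/2 = 0.745 → q = 3.9×1.13×0.745 = 3.283 m³/s
Q = Σ q = 24.98 m³/s

25.0 m³/s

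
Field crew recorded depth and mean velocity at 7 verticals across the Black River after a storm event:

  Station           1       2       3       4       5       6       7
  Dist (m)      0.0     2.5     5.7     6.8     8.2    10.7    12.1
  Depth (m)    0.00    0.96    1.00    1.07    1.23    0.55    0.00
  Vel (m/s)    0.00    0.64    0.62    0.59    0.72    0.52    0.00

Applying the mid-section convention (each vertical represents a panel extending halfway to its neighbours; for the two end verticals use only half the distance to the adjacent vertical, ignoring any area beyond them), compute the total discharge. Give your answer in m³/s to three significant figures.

w_2 = (5.7 − 0.0)/2 = 2.85 m; q_2 = 0.64 × 0.96 × 2.85 = 1.751 m³/s
w_3 = (6.8 − 2.5)/2 = 2.15 m; q_3 = 0.62 × 1.00 × 2.15 = 1.333 m³/s
w_4 = (8.2 − 5.7)/2 = 1.25 m; q_4 = 0.59 × 1.07 × 1.25 = 0.7891 m³/s
w_5 = (10.7 − 6.8)/2 = 1.95 m; q_5 = 0.72 × 1.23 × 1.95 = 1.727 m³/s
w_6 = (12.1 − 8.2)/2 = 1.95 m; q_6 = 0.52 × 0.55 × 1.95 = 0.5577 m³/s
Stations 1, 7 contribute zero (depth or velocity is 0).
Q = Σ qᵢ = 6.158 m³/s

6.16 m³/s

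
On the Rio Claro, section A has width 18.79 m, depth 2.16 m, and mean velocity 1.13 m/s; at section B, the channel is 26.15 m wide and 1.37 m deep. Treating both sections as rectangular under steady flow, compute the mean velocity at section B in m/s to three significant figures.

1.28 m/s

Q = A₁V₁ = (18.79×2.16) × 1.13 = 45.86 m³/s
A₂ = 26.15 × 1.37 = 35.83 m²
V₂ = Q/A₂ = 45.86/35.83 = 1.280 m/s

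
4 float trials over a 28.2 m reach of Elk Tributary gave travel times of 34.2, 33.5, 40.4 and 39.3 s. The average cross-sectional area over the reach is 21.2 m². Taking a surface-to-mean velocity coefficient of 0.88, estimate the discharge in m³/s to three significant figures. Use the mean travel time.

14.3 m³/s

t̄ = (34.2 + 33.5 + 40.4 + 39.3) / 4 = 36.85 s
v_surface = L / t̄ = 28.2 / 36.85 = 0.7653 m/s
v_mean = 0.88 × 0.7653 = 0.6734 m/s
Q = A × v_mean = 21.2 × 0.6734 = 14.28 m³/s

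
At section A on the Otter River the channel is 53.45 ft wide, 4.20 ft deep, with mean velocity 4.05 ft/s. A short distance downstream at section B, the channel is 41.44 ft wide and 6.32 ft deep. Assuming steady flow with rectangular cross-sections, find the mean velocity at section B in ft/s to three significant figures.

Q = A₁V₁ = (53.45×4.20) × 4.05 = 909.2 ft³/s
A₂ = 41.44 × 6.32 = 261.9 ft²
V₂ = Q/A₂ = 909.2/261.9 = 3.471 ft/s

3.47 ft/s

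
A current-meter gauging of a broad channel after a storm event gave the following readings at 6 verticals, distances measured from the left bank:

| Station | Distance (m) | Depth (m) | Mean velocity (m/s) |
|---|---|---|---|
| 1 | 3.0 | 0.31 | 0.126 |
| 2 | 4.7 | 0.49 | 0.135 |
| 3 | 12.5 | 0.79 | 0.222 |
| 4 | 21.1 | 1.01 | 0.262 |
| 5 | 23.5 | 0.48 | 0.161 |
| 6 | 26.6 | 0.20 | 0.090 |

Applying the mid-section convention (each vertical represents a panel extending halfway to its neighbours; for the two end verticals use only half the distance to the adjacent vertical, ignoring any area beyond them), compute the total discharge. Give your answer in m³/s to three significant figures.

w_1 = (4.7 − 3.0)/2 = 0.85 m; q_1 = 0.126 × 0.31 × 0.85 = 0.03320 m³/s
w_2 = (12.5 − 3.0)/2 = 4.75 m; q_2 = 0.135 × 0.49 × 4.75 = 0.3142 m³/s
w_3 = (21.1 − 4.7)/2 = 8.2 m; q_3 = 0.222 × 0.79 × 8.2 = 1.438 m³/s
w_4 = (23.5 − 12.5)/2 = 5.5 m; q_4 = 0.262 × 1.01 × 5.5 = 1.455 m³/s
w_5 = (26.6 − 21.1)/2 = 2.75 m; q_5 = 0.161 × 0.48 × 2.75 = 0.2125 m³/s
w_6 = (26.6 − 23.5)/2 = 1.55 m; q_6 = 0.090 × 0.20 × 1.55 = 0.02790 m³/s
Q = Σ qᵢ = 3.481 m³/s

3.48 m³/s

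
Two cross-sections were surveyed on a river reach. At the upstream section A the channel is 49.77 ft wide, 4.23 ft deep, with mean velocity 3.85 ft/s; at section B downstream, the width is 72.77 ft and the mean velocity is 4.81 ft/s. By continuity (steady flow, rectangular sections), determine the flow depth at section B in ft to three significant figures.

Q = A₁V₁ = (49.77×4.23) × 3.85 = 810.5 ft³/s
d₂ = Q/(b₂ V₂) = 810.5/(72.77×4.81) = 2.316 ft

2.32 ft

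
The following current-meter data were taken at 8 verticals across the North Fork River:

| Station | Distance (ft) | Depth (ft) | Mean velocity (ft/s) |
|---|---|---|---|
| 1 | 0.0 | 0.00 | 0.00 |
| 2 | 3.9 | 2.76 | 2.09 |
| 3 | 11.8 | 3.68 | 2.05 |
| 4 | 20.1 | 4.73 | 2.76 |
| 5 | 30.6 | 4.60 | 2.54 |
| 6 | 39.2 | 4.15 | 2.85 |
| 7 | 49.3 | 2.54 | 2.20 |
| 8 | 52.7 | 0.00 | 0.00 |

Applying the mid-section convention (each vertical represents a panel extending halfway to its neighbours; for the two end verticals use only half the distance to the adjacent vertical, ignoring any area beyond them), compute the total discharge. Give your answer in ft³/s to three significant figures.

478 ft³/s

w_2 = (11.8 − 0.0)/2 = 5.9 ft; q_2 = 2.09 × 2.76 × 5.9 = 34.03 ft³/s
w_3 = (20.1 − 3.9)/2 = 8.1 ft; q_3 = 2.05 × 3.68 × 8.1 = 61.11 ft³/s
w_4 = (30.6 − 11.8)/2 = 9.4 ft; q_4 = 2.76 × 4.73 × 9.4 = 122.7 ft³/s
w_5 = (39.2 − 20.1)/2 = 9.55 ft; q_5 = 2.54 × 4.60 × 9.55 = 111.6 ft³/s
w_6 = (49.3 − 30.6)/2 = 9.35 ft; q_6 = 2.85 × 4.15 × 9.35 = 110.6 ft³/s
w_7 = (52.7 − 39.2)/2 = 6.75 ft; q_7 = 2.20 × 2.54 × 6.75 = 37.72 ft³/s
Stations 1, 8 contribute zero (depth or velocity is 0).
Q = Σ qᵢ = 477.7 ft³/s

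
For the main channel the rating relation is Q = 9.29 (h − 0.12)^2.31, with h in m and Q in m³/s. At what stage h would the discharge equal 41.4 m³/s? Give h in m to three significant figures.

2.03 m

h − h₀ = (Q/C)^(1/b) = (41.4/9.29)^(1/2.31) = 1.910 m
h = 0.12 + 1.910 = 2.030 m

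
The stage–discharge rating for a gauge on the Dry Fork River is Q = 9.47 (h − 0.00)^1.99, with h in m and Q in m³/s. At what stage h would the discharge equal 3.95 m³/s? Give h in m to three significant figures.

0.644 m

h − h₀ = (Q/C)^(1/b) = (3.95/9.47)^(1/1.99) = 0.6444 m
h = 0.00 + 0.6444 = 0.6444 m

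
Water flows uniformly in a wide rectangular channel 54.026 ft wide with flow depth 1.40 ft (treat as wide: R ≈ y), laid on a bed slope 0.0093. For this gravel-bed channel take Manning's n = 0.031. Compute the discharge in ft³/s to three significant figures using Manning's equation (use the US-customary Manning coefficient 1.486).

438 ft³/s

A = b·y = 54.026 × 1.40 = 75.64 ft²
Wide channel: R ≈ y = 1.40 ft
Q = (1.486/n)·A·R^(2/3)·S^(1/2) = (1.486/0.031) × 75.64 × 1.400^(2/3) × 0.0093^(1/2) = 437.6 ft³/s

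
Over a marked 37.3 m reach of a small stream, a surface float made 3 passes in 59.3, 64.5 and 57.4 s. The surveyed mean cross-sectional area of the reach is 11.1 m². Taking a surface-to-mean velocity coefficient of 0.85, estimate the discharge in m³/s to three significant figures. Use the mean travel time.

t̄ = (59.3 + 64.5 + 57.4) / 3 = 60.4 s
v_surface = L / t̄ = 37.3 / 60.4 = 0.6175 m/s
v_mean = 0.85 × 0.6175 = 0.5249 m/s
Q = A × v_mean = 11.1 × 0.5249 = 5.827 m³/s

5.83 m³/s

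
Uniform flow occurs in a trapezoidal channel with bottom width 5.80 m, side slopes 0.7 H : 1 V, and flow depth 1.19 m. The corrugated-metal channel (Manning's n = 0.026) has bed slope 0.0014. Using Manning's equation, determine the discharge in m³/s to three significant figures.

10.6 m³/s

A = (b + z·y)·y = (5.80 + 0.7×1.19)×1.19 = 7.893 m²
P = b + 2y√(1+z²) = 5.80 + 2×1.19×√(1+0.7²) = 8.705 m
R = A/P = 7.893/8.705 = 0.9067 m
Q = (1/n)·A·R^(2/3)·S^(1/2) = (1/0.026) × 7.893 × 0.9067^(2/3) × 0.0014^(1/2) = 10.64 m³/s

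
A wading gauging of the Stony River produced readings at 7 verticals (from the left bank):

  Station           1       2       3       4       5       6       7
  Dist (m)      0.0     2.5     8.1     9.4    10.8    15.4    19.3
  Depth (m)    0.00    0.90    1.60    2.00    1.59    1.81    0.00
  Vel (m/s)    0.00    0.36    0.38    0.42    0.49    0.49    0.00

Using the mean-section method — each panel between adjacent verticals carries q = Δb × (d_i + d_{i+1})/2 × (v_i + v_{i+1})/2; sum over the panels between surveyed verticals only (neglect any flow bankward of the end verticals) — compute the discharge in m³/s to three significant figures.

Panel 1-2: Δb = 2.5 m, d̄ = (0.00+0.90)/2 = 0.45, v̄ = (0.00+0.36)/2 = 0.18 → q = 2.5×0.45×0.18 = 0.2025 m³/s
Panel 2-3: Δb = 5.6 m, d̄ = (0.90+1.60)/2 = 1.25, v̄ = (0.36+0.38)/2 = 0.37 → q = 5.6×1.25×0.37 = 2.590 m³/s
Panel 3-4: Δb = 1.3 m, d̄ = (1.60+2.00)/2 = 1.8, v̄ = (0.38+0.42)/2 = 0.4 → q = 1.3×1.8×0.4 = 0.9360 m³/s
Panel 4-5: Δb = 1.4 m, d̄ = (2.00+1.59)/2 = 1.795, v̄ = (0.42+0.49)/2 = 0.455 → q = 1.4×1.795×0.455 = 1.143 m³/s
Panel 5-6: Δb = 4.6 m, d̄ = (1.59+1.81)/2 = 1.7, v̄ = (0.49+0.49)/2 = 0.49 → q = 4.6×1.7×0.49 = 3.832 m³/s
Panel 6-7: Δb = 3.9 m, d̄ = (1.81+0.00)/2 = 0.905, v̄ = (0.49+0.00)/2 = 0.245 → q = 3.9×0.905×0.245 = 0.8647 m³/s
Q = Σ q = 9.568 m³/s

9.57 m³/s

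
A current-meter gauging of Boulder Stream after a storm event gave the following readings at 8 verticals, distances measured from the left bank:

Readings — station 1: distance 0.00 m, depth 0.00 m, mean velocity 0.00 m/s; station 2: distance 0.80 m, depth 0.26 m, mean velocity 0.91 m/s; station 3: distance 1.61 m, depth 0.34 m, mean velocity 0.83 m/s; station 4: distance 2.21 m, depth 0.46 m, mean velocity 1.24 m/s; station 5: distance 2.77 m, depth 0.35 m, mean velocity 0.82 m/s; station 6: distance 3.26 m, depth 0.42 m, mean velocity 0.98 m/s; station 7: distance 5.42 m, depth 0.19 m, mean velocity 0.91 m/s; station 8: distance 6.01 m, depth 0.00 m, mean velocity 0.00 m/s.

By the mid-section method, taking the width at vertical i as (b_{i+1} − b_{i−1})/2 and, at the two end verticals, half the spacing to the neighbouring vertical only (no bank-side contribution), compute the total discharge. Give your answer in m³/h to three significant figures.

w_2 = (1.61 − 0.00)/2 = 0.805 m; q_2 = 0.91 × 0.26 × 0.805 = 0.1905 m³/s
w_3 = (2.21 − 0.80)/2 = 0.705 m; q_3 = 0.83 × 0.34 × 0.705 = 0.1990 m³/s
w_4 = (2.77 − 1.61)/2 = 0.58 m; q_4 = 1.24 × 0.46 × 0.58 = 0.3308 m³/s
w_5 = (3.26 − 2.21)/2 = 0.525 m; q_5 = 0.82 × 0.35 × 0.525 = 0.1507 m³/s
w_6 = (5.42 − 2.77)/2 = 1.325 m; q_6 = 0.98 × 0.42 × 1.325 = 0.5454 m³/s
w_7 = (6.01 − 3.26)/2 = 1.375 m; q_7 = 0.91 × 0.19 × 1.375 = 0.2377 m³/s
Stations 1, 8 contribute zero (depth or velocity is 0).
Q = Σ qᵢ = 1.654 m³/s
= 1.654 × 3600 = 5955 m³/h

5950 m³/h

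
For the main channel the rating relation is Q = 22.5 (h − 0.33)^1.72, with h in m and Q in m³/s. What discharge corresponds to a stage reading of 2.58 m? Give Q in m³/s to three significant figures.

90.8 m³/s

Q = 22.5 × (2.58 − 0.33)^1.72 = 22.5 × 2.25^1.72 = 90.77 m³/s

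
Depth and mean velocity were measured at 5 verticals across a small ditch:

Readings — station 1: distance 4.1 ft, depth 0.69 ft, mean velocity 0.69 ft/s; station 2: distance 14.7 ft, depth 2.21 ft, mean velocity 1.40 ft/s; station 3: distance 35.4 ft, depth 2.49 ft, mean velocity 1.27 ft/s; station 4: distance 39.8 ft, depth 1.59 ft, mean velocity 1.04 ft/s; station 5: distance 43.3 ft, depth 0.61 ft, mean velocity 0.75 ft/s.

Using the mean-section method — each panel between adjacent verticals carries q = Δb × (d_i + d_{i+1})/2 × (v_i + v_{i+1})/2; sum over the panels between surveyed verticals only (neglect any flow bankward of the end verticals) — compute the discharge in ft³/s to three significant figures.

94.8 ft³/s

Panel 1-2: Δb = 10.6 ft, d̄ = (0.69+2.21)/2 = 1.45, v̄ = (0.69+1.40)/2 = 1.045 → q = 10.6×1.45×1.045 = 16.06 ft³/s
Panel 2-3: Δb = 20.7 ft, d̄ = (2.21+2.49)/2 = 2.35, v̄ = (1.40+1.27)/2 = 1.335 → q = 20.7×2.35×1.335 = 64.94 ft³/s
Panel 3-4: Δb = 4.4 ft, d̄ = (2.49+1.59)/2 = 2.04, v̄ = (1.27+1.04)/2 = 1.155 → q = 4.4×2.04×1.155 = 10.37 ft³/s
Panel 4-5: Δb = 3.5 ft, d̄ = (1.59+0.61)/2 = 1.1, v̄ = (1.04+0.75)/2 = 0.895 → q = 3.5×1.1×0.895 = 3.446 ft³/s
Q = Σ q = 94.82 ft³/s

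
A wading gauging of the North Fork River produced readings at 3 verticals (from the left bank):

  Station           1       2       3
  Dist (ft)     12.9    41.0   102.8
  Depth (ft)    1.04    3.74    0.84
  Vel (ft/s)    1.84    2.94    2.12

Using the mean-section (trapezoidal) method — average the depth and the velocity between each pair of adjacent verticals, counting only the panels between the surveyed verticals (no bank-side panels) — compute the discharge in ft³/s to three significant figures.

519 ft³/s

Panel 1-2: Δb = 28.1 ft, d̄ = (1.04+3.74)/2 = 2.39, v̄ = (1.84+2.94)/2 = 2.39 → q = 28.1×2.39×2.39 = 160.5 ft³/s
Panel 2-3: Δb = 61.8 ft, d̄ = (3.74+0.84)/2 = 2.29, v̄ = (2.94+2.12)/2 = 2.53 → q = 61.8×2.29×2.53 = 358.1 ft³/s
Q = Σ q = 518.6 ft³/s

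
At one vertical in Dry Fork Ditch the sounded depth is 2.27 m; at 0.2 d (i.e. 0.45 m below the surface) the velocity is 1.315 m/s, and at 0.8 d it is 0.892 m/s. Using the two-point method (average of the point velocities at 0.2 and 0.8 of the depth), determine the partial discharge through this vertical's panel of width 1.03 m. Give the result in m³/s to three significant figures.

v̄ = (1.315 + 0.892) / 2 = 1.104 m/s
q = v̄ × d × w = 1.104 × 2.27 × 1.03 = 2.580 m³/s

2.58 m³/s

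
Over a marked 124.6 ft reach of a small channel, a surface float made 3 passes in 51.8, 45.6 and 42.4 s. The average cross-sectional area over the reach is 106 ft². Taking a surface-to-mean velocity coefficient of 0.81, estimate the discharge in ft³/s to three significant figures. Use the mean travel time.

230 ft³/s

t̄ = (51.8 + 45.6 + 42.4) / 3 = 46.6 s
v_surface = L / t̄ = 124.6 / 46.6 = 2.674 ft/s
v_mean = 0.81 × 2.674 = 2.166 ft/s
Q = A × v_mean = 106 × 2.166 = 229.6 ft³/s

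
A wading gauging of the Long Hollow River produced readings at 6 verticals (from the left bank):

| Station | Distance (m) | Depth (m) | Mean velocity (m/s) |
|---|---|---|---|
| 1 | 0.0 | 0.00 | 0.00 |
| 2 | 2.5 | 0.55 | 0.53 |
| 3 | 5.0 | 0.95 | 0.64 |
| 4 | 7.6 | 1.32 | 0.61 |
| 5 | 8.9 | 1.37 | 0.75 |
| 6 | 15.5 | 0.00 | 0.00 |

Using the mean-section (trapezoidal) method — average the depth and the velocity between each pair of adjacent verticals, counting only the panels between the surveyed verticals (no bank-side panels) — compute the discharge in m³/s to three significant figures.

6.01 m³/s

Panel 1-2: Δb = 2.5 m, d̄ = (0.00+0.55)/2 = 0.275, v̄ = (0.00+0.53)/2 = 0.265 → q = 2.5×0.275×0.265 = 0.1822 m³/s
Panel 2-3: Δb = 2.5 m, d̄ = (0.55+0.95)/2 = 0.75, v̄ = (0.53+0.64)/2 = 0.585 → q = 2.5×0.75×0.585 = 1.097 m³/s
Panel 3-4: Δb = 2.6 m, d̄ = (0.95+1.32)/2 = 1.135, v̄ = (0.64+0.61)/2 = 0.625 → q = 2.6×1.135×0.625 = 1.844 m³/s
Panel 4-5: Δb = 1.3 m, d̄ = (1.32+1.37)/2 = 1.345, v̄ = (0.61+0.75)/2 = 0.68 → q = 1.3×1.345×0.68 = 1.189 m³/s
Panel 5-6: Δb = 6.6 m, d̄ = (1.37+0.00)/2 = 0.685, v̄ = (0.75+0.00)/2 = 0.375 → q = 6.6×0.685×0.375 = 1.695 m³/s
Q = Σ q = 6.008 m³/s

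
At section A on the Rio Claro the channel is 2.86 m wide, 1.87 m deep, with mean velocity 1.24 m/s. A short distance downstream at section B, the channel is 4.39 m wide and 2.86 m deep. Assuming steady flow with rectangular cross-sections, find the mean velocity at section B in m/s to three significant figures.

0.528 m/s

Q = A₁V₁ = (2.86×1.87) × 1.24 = 6.632 m³/s
A₂ = 4.39 × 2.86 = 12.56 m²
V₂ = Q/A₂ = 6.632/12.56 = 0.5282 m/s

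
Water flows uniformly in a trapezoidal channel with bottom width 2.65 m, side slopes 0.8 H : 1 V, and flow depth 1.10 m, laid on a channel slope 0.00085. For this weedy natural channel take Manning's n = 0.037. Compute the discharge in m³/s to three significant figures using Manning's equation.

2.44 m³/s

A = (b + z·y)·y = (2.65 + 0.8×1.10)×1.10 = 3.883 m²
P = b + 2y√(1+z²) = 2.65 + 2×1.10×√(1+0.8²) = 5.467 m
R = A/P = 3.883/5.467 = 0.7102 m
Q = (1/n)·A·R^(2/3)·S^(1/2) = (1/0.037) × 3.883 × 0.7102^(2/3) × 0.00085^(1/2) = 2.436 m³/s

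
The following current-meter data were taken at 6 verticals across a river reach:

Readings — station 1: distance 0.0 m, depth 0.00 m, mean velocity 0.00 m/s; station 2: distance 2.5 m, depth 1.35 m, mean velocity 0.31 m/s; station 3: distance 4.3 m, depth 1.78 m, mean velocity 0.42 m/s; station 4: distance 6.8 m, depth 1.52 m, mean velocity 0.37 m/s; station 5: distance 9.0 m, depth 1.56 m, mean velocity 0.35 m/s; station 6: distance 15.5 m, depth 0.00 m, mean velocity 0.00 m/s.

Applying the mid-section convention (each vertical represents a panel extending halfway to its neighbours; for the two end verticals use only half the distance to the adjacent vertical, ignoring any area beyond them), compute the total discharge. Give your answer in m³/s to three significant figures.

6.20 m³/s

w_2 = (4.3 − 0.0)/2 = 2.15 m; q_2 = 0.31 × 1.35 × 2.15 = 0.8998 m³/s
w_3 = (6.8 − 2.5)/2 = 2.15 m; q_3 = 0.42 × 1.78 × 2.15 = 1.607 m³/s
w_4 = (9.0 − 4.3)/2 = 2.35 m; q_4 = 0.37 × 1.52 × 2.35 = 1.322 m³/s
w_5 = (15.5 − 6.8)/2 = 4.35 m; q_5 = 0.35 × 1.56 × 4.35 = 2.375 m³/s
Stations 1, 6 contribute zero (depth or velocity is 0).
Q = Σ qᵢ = 6.204 m³/s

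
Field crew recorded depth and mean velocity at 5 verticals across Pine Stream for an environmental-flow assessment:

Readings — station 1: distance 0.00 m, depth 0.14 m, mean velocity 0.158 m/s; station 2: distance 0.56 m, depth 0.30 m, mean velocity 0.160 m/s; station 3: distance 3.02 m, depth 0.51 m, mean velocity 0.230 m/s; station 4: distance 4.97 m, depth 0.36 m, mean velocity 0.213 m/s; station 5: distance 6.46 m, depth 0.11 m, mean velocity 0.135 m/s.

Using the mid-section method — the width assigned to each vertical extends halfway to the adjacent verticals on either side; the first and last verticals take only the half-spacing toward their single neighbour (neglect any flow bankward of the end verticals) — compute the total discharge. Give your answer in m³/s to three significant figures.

w_1 = (0.56 − 0.00)/2 = 0.28 m; q_1 = 0.158 × 0.14 × 0.28 = 0.006194 m³/s
w_2 = (3.02 − 0.00)/2 = 1.51 m; q_2 = 0.160 × 0.30 × 1.51 = 0.07248 m³/s
w_3 = (4.97 − 0.56)/2 = 2.205 m; q_3 = 0.230 × 0.51 × 2.205 = 0.2586 m³/s
w_4 = (6.46 − 3.02)/2 = 1.72 m; q_4 = 0.213 × 0.36 × 1.72 = 0.1319 m³/s
w_5 = (6.46 − 4.97)/2 = 0.745 m; q_5 = 0.135 × 0.11 × 0.745 = 0.01106 m³/s
Q = Σ qᵢ = 0.4803 m³/s

0.480 m³/s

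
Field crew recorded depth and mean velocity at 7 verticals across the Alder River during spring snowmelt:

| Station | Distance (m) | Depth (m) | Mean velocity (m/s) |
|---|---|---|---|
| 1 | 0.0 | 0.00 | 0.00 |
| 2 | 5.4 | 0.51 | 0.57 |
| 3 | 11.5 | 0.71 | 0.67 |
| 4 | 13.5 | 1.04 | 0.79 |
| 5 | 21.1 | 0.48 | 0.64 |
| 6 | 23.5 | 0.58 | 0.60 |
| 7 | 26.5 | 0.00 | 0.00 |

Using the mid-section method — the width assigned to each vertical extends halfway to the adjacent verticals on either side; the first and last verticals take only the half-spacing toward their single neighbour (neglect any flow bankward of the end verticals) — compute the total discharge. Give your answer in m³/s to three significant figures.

10.0 m³/s

w_2 = (11.5 − 0.0)/2 = 5.75 m; q_2 = 0.57 × 0.51 × 5.75 = 1.672 m³/s
w_3 = (13.5 − 5.4)/2 = 4.05 m; q_3 = 0.67 × 0.71 × 4.05 = 1.927 m³/s
w_4 = (21.1 − 11.5)/2 = 4.8 m; q_4 = 0.79 × 1.04 × 4.8 = 3.944 m³/s
w_5 = (23.5 − 13.5)/2 = 5 m; q_5 = 0.64 × 0.48 × 5 = 1.536 m³/s
w_6 = (26.5 − 21.1)/2 = 2.7 m; q_6 = 0.60 × 0.58 × 2.7 = 0.9396 m³/s
Stations 1, 7 contribute zero (depth or velocity is 0).
Q = Σ qᵢ = 10.02 m³/s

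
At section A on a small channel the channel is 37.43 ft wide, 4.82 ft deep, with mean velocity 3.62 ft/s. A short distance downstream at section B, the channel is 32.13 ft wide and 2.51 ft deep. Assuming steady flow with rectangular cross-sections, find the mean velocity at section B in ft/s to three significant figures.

Q = A₁V₁ = (37.43×4.82) × 3.62 = 653.1 ft³/s
A₂ = 32.13 × 2.51 = 80.65 ft²
V₂ = Q/A₂ = 653.1/80.65 = 8.098 ft/s

8.10 ft/s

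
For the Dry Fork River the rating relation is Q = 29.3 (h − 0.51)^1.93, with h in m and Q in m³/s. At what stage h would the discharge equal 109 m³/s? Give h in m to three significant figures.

2.49 m

h − h₀ = (Q/C)^(1/b) = (109/29.3)^(1/1.93) = 1.975 m
h = 0.51 + 1.975 = 2.485 m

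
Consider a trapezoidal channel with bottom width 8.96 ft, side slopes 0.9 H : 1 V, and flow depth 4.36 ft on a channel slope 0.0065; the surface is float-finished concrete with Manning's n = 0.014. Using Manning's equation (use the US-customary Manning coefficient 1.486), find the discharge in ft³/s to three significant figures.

936 ft³/s

A = (b + z·y)·y = (8.96 + 0.9×4.36)×4.36 = 56.17 ft²
P = b + 2y√(1+z²) = 8.96 + 2×4.36×√(1+0.9²) = 20.69 ft
R = A/P = 56.17/20.69 = 2.715 ft
Q = (1.486/n)·A·R^(2/3)·S^(1/2) = (1.486/0.014) × 56.17 × 2.715^(2/3) × 0.0065^(1/2) = 935.5 ft³/s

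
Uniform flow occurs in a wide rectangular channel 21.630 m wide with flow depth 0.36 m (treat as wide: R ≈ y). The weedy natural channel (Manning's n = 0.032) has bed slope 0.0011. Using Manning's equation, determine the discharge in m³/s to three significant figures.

A = b·y = 21.630 × 0.36 = 7.787 m²
Wide channel: R ≈ y = 0.36 m
Q = (1/n)·A·R^(2/3)·S^(1/2) = (1/0.032) × 7.787 × 0.3600^(2/3) × 0.0011^(1/2) = 4.084 m³/s

4.08 m³/s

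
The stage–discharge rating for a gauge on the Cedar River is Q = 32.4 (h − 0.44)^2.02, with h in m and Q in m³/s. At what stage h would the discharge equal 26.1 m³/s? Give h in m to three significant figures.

1.34 m

h − h₀ = (Q/C)^(1/b) = (26.1/32.4)^(1/2.02) = 0.8985 m
h = 0.44 + 0.8985 = 1.338 m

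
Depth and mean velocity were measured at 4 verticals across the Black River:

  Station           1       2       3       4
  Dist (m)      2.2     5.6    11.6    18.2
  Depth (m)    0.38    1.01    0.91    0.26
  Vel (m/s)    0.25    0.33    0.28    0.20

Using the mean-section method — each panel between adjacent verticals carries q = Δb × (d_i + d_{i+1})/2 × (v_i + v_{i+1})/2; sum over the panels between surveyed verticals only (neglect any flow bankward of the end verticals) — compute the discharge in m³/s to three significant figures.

3.37 m³/s

Panel 1-2: Δb = 3.4 m, d̄ = (0.38+1.01)/2 = 0.695, v̄ = (0.25+0.33)/2 = 0.29 → q = 3.4×0.695×0.29 = 0.6853 m³/s
Panel 2-3: Δb = 6 m, d̄ = (1.01+0.91)/2 = 0.96, v̄ = (0.33+0.28)/2 = 0.305 → q = 6×0.96×0.305 = 1.757 m³/s
Panel 3-4: Δb = 6.6 m, d̄ = (0.91+0.26)/2 = 0.585, v̄ = (0.28+0.20)/2 = 0.24 → q = 6.6×0.585×0.24 = 0.9266 m³/s
Q = Σ q = 3.369 m³/s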